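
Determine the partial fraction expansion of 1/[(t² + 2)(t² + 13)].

Coefficient matching gives α = γ = 0, β = 1/(13-2) = 1/11, δ = -β = -1/11
Result: (1/11)/(t² + 2) - (1/11)/(t² + 13)


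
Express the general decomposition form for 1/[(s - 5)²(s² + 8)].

Repeated linear + quadratic: A/(s - 5) + B/(s - 5)² + (Cs + D)/(s² + 8)


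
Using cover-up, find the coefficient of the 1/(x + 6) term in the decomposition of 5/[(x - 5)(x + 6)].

Cover (x + 6), set x=-6: 5/((x - 5) at x=-6) = 5/(-11) = -5/11


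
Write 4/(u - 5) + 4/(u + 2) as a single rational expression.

Common denominator (u - 5)(u + 2). Numerator: 4(u + 2) + 4(u - 5) = (4u + 8) + (4u - 20) = 8u - 12
Result: (8u - 12)/[(u - 5)(u + 2)]


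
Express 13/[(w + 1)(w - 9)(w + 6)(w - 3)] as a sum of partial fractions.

Using Heaviside cover-up: (13/200)/(w + 1) + (13/900)/(w - 9) - (13/675)/(w + 6) - (13/216)/(w - 3)


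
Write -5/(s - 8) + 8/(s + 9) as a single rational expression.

Common denominator (s - 8)(s + 9). Numerator: -5(s + 9) + 8(s - 8) = (-5s - 45) + (8s - 64) = 3s - 109
Result: (3s - 109)/[(s - 8)(s + 9)]


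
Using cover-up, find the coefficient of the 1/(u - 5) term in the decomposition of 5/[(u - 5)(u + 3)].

Cover (u - 5), set u=5: 5/((u + 3) at u=5) = 5/(8) = 5/8


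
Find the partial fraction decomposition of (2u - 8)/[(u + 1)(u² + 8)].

At u=-1: A = (2·(-1) - 8)/((-1)² + 8) = -10/9. B = -A = 10/9, C = 2 - (-1)·A = 8/9
Result: (-10/9)/(u + 1) + ((10/9)u + 8/9)/(u² + 8)


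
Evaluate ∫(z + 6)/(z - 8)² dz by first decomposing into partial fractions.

Decompose: P = 1, Q = 1·8 + 6 = 14, so (z + 6)/(z - 8)² = 1/(z - 8) + 14/(z - 8)². Integrate: ∫ P/(z - 8) dz = ln|(z - 8)|; ∫ Q/(z - 8)² dz = -14/(z - 8). Sum: ln|(z - 8)| - 14/(z - 8) + C


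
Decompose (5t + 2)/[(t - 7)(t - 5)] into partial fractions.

At t=7: A = (5·7 + 2)/(7 - 5) = 37/2. At t=5: B = (5·5 + 2)/(5 - 7) = -27/2
Result: (37/2)/(t - 7) - (27/2)/(t - 5)


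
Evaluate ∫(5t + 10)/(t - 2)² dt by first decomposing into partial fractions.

Decompose: A = 5, B = 5·2 + 10 = 20, so (5t + 10)/(t - 2)² = 5/(t - 2) + 20/(t - 2)². Integrate: ∫ A/(t - 2) dt = 5 ln|(t - 2)|; ∫ B/(t - 2)² dt = -20/(t - 2). Sum: 5 ln|(t - 2)| - 20/(t - 2) + C


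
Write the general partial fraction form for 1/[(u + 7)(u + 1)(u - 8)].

Three distinct linear factors: A/(u + 7) + B/(u + 1) + C/(u - 8)


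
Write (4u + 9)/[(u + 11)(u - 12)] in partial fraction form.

At u=-11: α = (4·(-11) + 9)/(-11 - 12) = 35/23. At u=12: β = (4·12 + 9)/(12 + 11) = 57/23
Result: (35/23)/(u + 11) + (57/23)/(u - 12)


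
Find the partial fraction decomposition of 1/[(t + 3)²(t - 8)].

Cover-up at t=8: C = 1/(8 + 3)² = 1/121. Cover-up at t=-3: B = 1/(-3 - 8) = -1/11. Comparing t² coeff: A = -C = -1/121
Result: (-1/121)/(t + 3) - (1/11)/(t + 3)² + (1/121)/(t - 8)


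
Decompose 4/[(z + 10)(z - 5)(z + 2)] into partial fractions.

Using cover-up method: P = 1/30, Q = 4/105, R = -1/14
Result: (1/30)/(z + 10) + (4/105)/(z - 5) - (1/14)/(z + 2)


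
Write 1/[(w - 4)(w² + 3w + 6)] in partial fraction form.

Cover-up at w = 4: P = 1/(4² + 3·4 + 6) = 1/34. Then Q = -P = -1/34, R = -P·(3 + 4) = -7/34
Result: (1/34)/(w - 4) - ((1/34)w + 7/34)/(w² + 3w + 6)


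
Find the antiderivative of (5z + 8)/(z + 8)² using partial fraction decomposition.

Decompose: P = 5, Q = 5·(-8) + 8 = -32, so (5z + 8)/(z + 8)² = 5/(z + 8) - 32/(z + 8)². Integrate: ∫ P/(z + 8) dz = 5 ln|(z + 8)|; ∫ Q/(z + 8)² dz = 32/(z + 8). Sum: 5 ln|(z + 8)| + 32/(z + 8) + C


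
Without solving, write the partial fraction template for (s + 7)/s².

Repeated linear factor: P/s + Q/s²


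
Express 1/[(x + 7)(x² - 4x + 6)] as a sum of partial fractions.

Cover-up at x = -7: α = 1/((-7)² - 4·(-7) + 6) = 1/83. Then β = -α = -1/83, γ = -α·(-4 - 7) = 11/83
Result: (1/83)/(x + 7) - ((1/83)x - 11/83)/(x² - 4x + 6)


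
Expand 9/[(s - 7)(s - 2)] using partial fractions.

9/(s - 7)(s - 2) = P/(s - 7) + Q/(s - 2). P = 9/(7 - 2) = 9/5, Q = 9/(2 - 7) = -9/5
Result: (9/5)/(s - 7) - (9/5)/(s - 2)


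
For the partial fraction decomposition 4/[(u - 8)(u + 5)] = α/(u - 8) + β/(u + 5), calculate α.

Cover-up at u = 8: α = 4/(8 + 5) = 4/13


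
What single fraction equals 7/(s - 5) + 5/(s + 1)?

Common denominator (s - 5)(s + 1). Numerator: 7(s + 1) + 5(s - 5) = (7s + 7) + (5s - 25) = 12s - 18
Result: (12s - 18)/[(s - 5)(s + 1)]


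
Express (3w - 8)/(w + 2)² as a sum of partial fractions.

(3w - 8) = A(w + 2) + B. At w = -2: B = 3·(-2) - 8 = -14. Coeff of w: A = 3
Result: 3/(w + 2) - 14/(w + 2)²


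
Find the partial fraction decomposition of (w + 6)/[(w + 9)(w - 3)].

At w=-9: P = (1·(-9) + 6)/(-9 - 3) = 1/4. At w=3: Q = (1·3 + 6)/(3 + 9) = 3/4
Result: (1/4)/(w + 9) + (3/4)/(w - 3)


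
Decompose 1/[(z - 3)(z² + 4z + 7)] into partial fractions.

Cover-up at z = 3: α = 1/(3² + 4·3 + 7) = 1/28. Then β = -α = -1/28, γ = -α·(4 + 3) = -1/4
Result: (1/28)/(z - 3) - ((1/28)z + 1/4)/(z² + 4z + 7)


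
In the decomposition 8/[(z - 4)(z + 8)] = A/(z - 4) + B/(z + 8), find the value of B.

Cover-up at z = -8: B = 8/(-8 - 4) = -8/12 = -2/3


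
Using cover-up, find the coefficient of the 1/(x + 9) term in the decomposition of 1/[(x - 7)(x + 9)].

Cover (x + 9), set x=-9: 1/((x - 7) at x=-9) = 1/(-16) = -1/16


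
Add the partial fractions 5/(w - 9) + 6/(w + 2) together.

Common denominator (w - 9)(w + 2). Numerator: 5(w + 2) + 6(w - 9) = (5w + 10) + (6w - 54) = 11w - 44
Result: (11w - 44)/[(w - 9)(w + 2)]


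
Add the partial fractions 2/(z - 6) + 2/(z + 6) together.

Common denominator (z - 6)(z + 6). Numerator: 2(z + 6) + 2(z - 6) = (2z + 12) + (2z - 12) = 4z
Result: (4z)/[(z - 6)(z + 6)]


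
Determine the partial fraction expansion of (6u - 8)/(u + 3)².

(6u - 8) = P(u + 3) + Q. At u = -3: Q = 6·(-3) - 8 = -26. Coeff of u: P = 6
Result: 6/(u + 3) - 26/(u + 3)²


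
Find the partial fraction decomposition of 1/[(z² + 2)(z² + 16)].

Coefficient matching gives P = R = 0, Q = 1/(16-2) = 1/14, S = -Q = -1/14
Result: (1/14)/(z² + 2) - (1/14)/(z² + 16)


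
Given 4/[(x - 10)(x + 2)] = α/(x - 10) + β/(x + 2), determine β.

Cover-up at x = -2: β = 4/(-2 - 10) = -4/12 = -1/3


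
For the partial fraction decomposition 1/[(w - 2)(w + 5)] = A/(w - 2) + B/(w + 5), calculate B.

Cover-up at w = -5: B = 1/(-5 - 2) = -1/7


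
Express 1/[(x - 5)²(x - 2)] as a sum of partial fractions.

Cover-up at x=2: C = 1/(2 - 5)² = 1/9. Cover-up at x=5: B = 1/(5 - 2) = 1/3. Comparing x² coeff: A = -C = -1/9
Result: (-1/9)/(x - 5) + (1/3)/(x - 5)² + (1/9)/(x - 2)


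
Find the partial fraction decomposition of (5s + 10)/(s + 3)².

(5s + 10) = P(s + 3) + Q. At s = -3: Q = 5·(-3) + 10 = -5. Coeff of s: P = 5
Result: 5/(s + 3) - 5/(s + 3)²


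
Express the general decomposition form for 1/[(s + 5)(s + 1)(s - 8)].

Three distinct linear factors: A/(s + 5) + B/(s + 1) + C/(s - 8)


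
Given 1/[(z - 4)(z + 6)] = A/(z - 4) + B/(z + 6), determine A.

Cover-up at z = 4: A = 1/(4 + 6) = 1/10


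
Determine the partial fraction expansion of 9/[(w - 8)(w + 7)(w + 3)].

Using cover-up method: P = 3/55, Q = 3/20, R = -9/44
Result: (3/55)/(w - 8) + (3/20)/(w + 7) - (9/44)/(w + 3)


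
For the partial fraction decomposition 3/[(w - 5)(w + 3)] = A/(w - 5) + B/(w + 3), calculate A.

Cover-up at w = 5: A = 3/(5 + 3) = 3/8


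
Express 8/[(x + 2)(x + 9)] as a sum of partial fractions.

8/(x + 2)(x + 9) = α/(x + 2) + β/(x + 9). α = 8/(-2 + 9) = 8/7, β = 8/(-9 + 2) = -8/7
Result: (8/7)/(x + 2) - (8/7)/(x + 9)


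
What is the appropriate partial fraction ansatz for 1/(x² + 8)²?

Repeated quadratic factor: (αx + β)/(x² + 8) + (γx + δ)/(x² + 8)²


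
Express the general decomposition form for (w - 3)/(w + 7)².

Repeated linear factor: A/(w + 7) + B/(w + 7)²


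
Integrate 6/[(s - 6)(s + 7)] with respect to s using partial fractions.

Decompose: 6/[(s - 6)(s + 7)] = (6/13)/(s - 6) - (6/13)/(s + 7). Integrate each term: (6/13) ln|(s - 6)| - (6/13) ln|(s + 7)| + C


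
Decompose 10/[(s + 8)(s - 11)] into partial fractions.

10/(s + 8)(s - 11) = A/(s + 8) + B/(s - 11). A = 10/(-8 - 11) = -10/19, B = 10/(11 + 8) = 10/19
Result: (-10/19)/(s + 8) + (10/19)/(s - 11)


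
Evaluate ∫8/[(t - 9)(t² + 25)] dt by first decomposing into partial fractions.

Cover-up at t=9: P = 8/(9²+25) = 4/53. Coeff matching: Q = -4/53, R = -36/53. Decomposition: (4/53)/(t - 9) - ((4/53)t + 36/53)/(t² + 25). Integrate: linear → ln, quadratic → (1/2)ln + arctan: (4/53) ln|(t - 9)| - (2/53) ln(t² + 25) - (36/265) arctan(t/5) + C


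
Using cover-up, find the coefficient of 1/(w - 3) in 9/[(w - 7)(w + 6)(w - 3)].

Cover (w - 3), set w=3: 9/[(3 - 7)(3 + 6)] = -1/4


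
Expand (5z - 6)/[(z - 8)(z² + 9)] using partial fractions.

At z=8: A = (5·8 - 6)/(8² + 9) = 34/73. B = -A = -34/73, C = 5 - 8·A = 93/73
Result: (34/73)/(z - 8) - ((34/73)z - 93/73)/(z² + 9)


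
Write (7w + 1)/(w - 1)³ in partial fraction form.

(7w + 1) = α(w - 1)² + β(w - 1) + γ. At w = 1: γ = 7·1 + 1 = 8. Coefficients: α = 0, β = 7
Result: 7/(w - 1)² + 8/(w - 1)³


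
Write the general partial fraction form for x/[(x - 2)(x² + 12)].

Linear + irreducible quadratic: P/(x - 2) + (Qx + R)/(x² + 12)


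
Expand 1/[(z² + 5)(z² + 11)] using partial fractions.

Coefficient matching gives A = C = 0, B = 1/(11-5) = 1/6, D = -B = -1/6
Result: (1/6)/(z² + 5) - (1/6)/(z² + 11)


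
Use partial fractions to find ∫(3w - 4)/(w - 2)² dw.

Decompose: P = 3, Q = 3·2 - 4 = 2, so (3w - 4)/(w - 2)² = 3/(w - 2) + 2/(w - 2)². Integrate: ∫ P/(w - 2) dw = 3 ln|(w - 2)|; ∫ Q/(w - 2)² dw = -2/(w - 2). Sum: 3 ln|(w - 2)| - 2/(w - 2) + C


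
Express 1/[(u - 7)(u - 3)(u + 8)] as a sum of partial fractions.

Using cover-up method: P = 1/60, Q = -1/44, R = 1/165
Result: (1/60)/(u - 7) - (1/44)/(u - 3) + (1/165)/(u + 8)


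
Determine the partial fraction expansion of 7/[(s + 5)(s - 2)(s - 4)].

Using cover-up method: α = 1/9, β = -1/2, γ = 7/18
Result: (1/9)/(s + 5) - (1/2)/(s - 2) + (7/18)/(s - 4)


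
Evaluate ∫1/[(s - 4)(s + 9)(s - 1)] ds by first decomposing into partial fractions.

Cover-up: A = 1/39, B = 1/130, C = -1/30. Decomposition: (1/39)/(s - 4) + (1/130)/(s + 9) - (1/30)/(s - 1). Integrate each term: (1/39) ln|(s - 4)| + (1/130) ln|(s + 9)| - (1/30) ln|(s - 1)| + C


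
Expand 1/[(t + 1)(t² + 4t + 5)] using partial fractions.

Cover-up at t = -1: α = 1/((-1)² + 4·(-1) + 5) = 1/2. Then β = -α = -1/2, γ = -α·(4 - 1) = -3/2
Result: (1/2)/(t + 1) - ((1/2)t + 3/2)/(t² + 4t + 5)


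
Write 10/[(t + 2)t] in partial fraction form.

10/(t + 2)t = A/(t + 2) + B/t. A = 10/(-2 - 0) = -5, B = 10/(0 + 2) = 5
Result: -5/(t + 2) + 5/t


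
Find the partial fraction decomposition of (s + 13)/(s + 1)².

(s + 13) = α(s + 1) + β. At s = -1: β = 1·(-1) + 13 = 12. Coeff of s: α = 1
Result: 1/(s + 1) + 12/(s + 1)²


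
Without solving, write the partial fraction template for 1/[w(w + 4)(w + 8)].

Three distinct linear factors: P/w + Q/(w + 4) + R/(w + 8)


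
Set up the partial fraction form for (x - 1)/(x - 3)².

Repeated linear factor: P/(x - 3) + Q/(x - 3)²


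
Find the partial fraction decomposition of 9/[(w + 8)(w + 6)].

9/(w + 8)(w + 6) = P/(w + 8) + Q/(w + 6). P = 9/(-8 + 6) = -9/2, Q = 9/(-6 + 8) = 9/2
Result: (-9/2)/(w + 8) + (9/2)/(w + 6)


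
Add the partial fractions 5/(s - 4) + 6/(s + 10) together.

Common denominator (s - 4)(s + 10). Numerator: 5(s + 10) + 6(s - 4) = (5s + 50) + (6s - 24) = 11s + 26
Result: (11s + 26)/[(s - 4)(s + 10)]


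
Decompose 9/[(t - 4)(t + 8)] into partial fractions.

9/(t - 4)(t + 8) = α/(t - 4) + β/(t + 8). α = 9/(4 + 8) = 3/4, β = 9/(-8 - 4) = -3/4
Result: (3/4)/(t - 4) - (3/4)/(t + 8)


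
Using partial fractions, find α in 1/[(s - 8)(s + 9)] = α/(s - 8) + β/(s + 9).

Cover-up at s = 8: α = 1/(8 + 9) = 1/17


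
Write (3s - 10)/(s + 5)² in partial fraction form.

(3s - 10) = P(s + 5) + Q. At s = -5: Q = 3·(-5) - 10 = -25. Coeff of s: P = 3
Result: 3/(s + 5) - 25/(s + 5)²


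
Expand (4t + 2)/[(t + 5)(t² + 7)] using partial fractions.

At t=-5: P = (4·(-5) + 2)/((-5)² + 7) = -9/16. Q = -P = 9/16, R = 4 - (-5)·P = 19/16
Result: (-9/16)/(t + 5) + ((9/16)t + 19/16)/(t² + 7)


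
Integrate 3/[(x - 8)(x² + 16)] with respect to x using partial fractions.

Cover-up at x=8: A = 3/(8²+16) = 3/80. Coeff matching: B = -3/80, C = -3/10. Decomposition: (3/80)/(x - 8) - ((3/80)x + 3/10)/(x² + 16). Integrate: linear → ln, quadratic → (1/2)ln + arctan: (3/80) ln|(x - 8)| - (3/160) ln(x² + 16) - (3/40) arctan(x/4) + C


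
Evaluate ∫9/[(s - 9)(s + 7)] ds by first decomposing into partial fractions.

Decompose: 9/[(s - 9)(s + 7)] = (9/16)/(s - 9) - (9/16)/(s + 7). Integrate each term: (9/16) ln|(s - 9)| - (9/16) ln|(s + 7)| + C


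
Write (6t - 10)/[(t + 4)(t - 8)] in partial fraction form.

At t=-4: P = (6·(-4) - 10)/(-4 - 8) = 17/6. At t=8: Q = (6·8 - 10)/(8 + 4) = 19/6
Result: (17/6)/(t + 4) + (19/6)/(t - 8)


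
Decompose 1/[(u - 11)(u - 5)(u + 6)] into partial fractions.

Using cover-up method: P = 1/102, Q = -1/66, R = 1/187
Result: (1/102)/(u - 11) - (1/66)/(u - 5) + (1/187)/(u + 6)


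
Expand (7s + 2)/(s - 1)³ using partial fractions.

(7s + 2) = α(s - 1)² + β(s - 1) + γ. At s = 1: γ = 7·1 + 2 = 9. Coefficients: α = 0, β = 7
Result: 7/(s - 1)² + 9/(s - 1)³


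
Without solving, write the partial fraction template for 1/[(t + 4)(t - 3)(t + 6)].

Three distinct linear factors: α/(t + 4) + β/(t - 3) + γ/(t + 6)


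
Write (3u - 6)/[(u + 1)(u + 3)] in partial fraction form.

At u=-1: α = (3·(-1) - 6)/(-1 + 3) = -9/2. At u=-3: β = (3·(-3) - 6)/(-3 + 1) = 15/2
Result: (-9/2)/(u + 1) + (15/2)/(u + 3)


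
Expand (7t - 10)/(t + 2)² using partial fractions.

(7t - 10) = A(t + 2) + B. At t = -2: B = 7·(-2) - 10 = -24. Coeff of t: A = 7
Result: 7/(t + 2) - 24/(t + 2)²


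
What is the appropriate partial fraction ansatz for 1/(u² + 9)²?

Repeated quadratic factor: (Au + B)/(u² + 9) + (Cu + D)/(u² + 9)²


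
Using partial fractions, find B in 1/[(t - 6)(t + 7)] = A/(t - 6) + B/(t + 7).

Cover-up at t = -7: B = 1/(-7 - 6) = -1/13


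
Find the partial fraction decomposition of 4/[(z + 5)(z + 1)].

4/(z + 5)(z + 1) = P/(z + 5) + Q/(z + 1). P = 4/(-5 + 1) = -1, Q = 4/(-1 + 5) = 1
Result: -1/(z + 5) + 1/(z + 1)


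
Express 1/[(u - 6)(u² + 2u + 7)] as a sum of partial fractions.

Cover-up at u = 6: α = 1/(6² + 2·6 + 7) = 1/55. Then β = -α = -1/55, γ = -α·(2 + 6) = -8/55
Result: (1/55)/(u - 6) - ((1/55)u + 8/55)/(u² + 2u + 7)


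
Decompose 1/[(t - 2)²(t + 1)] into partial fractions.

Cover-up at t=-1: γ = 1/(-1 - 2)² = 1/9. Cover-up at t=2: β = 1/(2 + 1) = 1/3. Comparing t² coeff: α = -γ = -1/9
Result: (-1/9)/(t - 2) + (1/3)/(t - 2)² + (1/9)/(t + 1)


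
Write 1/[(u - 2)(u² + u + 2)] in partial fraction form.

Cover-up at u = 2: α = 1/(2² + 1·2 + 2) = 1/8. Then β = -α = -1/8, γ = -α·(1 + 2) = -3/8
Result: (1/8)/(u - 2) - ((1/8)u + 3/8)/(u² + u + 2)


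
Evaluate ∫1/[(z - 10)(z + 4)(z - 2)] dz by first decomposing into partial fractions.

Cover-up: α = 1/112, β = 1/84, γ = -1/48. Decomposition: (1/112)/(z - 10) + (1/84)/(z + 4) - (1/48)/(z - 2). Integrate each term: (1/112) ln|(z - 10)| + (1/84) ln|(z + 4)| - (1/48) ln|(z - 2)| + C


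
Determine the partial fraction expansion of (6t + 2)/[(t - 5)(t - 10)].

At t=5: α = (6·5 + 2)/(5 - 10) = -32/5. At t=10: β = (6·10 + 2)/(10 - 5) = 62/5
Result: (-32/5)/(t - 5) + (62/5)/(t - 10)


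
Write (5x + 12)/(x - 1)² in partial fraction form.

(5x + 12) = P(x - 1) + Q. At x = 1: Q = 5·1 + 12 = 17. Coeff of x: P = 5
Result: 5/(x - 1) + 17/(x - 1)²


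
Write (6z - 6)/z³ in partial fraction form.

(6z - 6) = Pz² + Qz + R. At z = 0: R = 6·0 - 6 = -6. Coefficients: P = 0, Q = 6
Result: 6/z² - 6/z³


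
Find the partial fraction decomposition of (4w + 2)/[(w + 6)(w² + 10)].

At w=-6: P = (4·(-6) + 2)/((-6)² + 10) = -11/23. Q = -P = 11/23, R = 4 - (-6)·P = 26/23
Result: (-11/23)/(w + 6) + ((11/23)w + 26/23)/(w² + 10)


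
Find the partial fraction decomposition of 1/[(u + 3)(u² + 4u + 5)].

Cover-up at u = -3: P = 1/((-3)² + 4·(-3) + 5) = 1/2. Then Q = -P = -1/2, R = -P·(4 - 3) = -1/2
Result: (1/2)/(u + 3) - ((1/2)u + 1/2)/(u² + 4u + 5)


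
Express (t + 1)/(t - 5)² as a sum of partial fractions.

(t + 1) = P(t - 5) + Q. At t = 5: Q = 1·5 + 1 = 6. Coeff of t: P = 1
Result: 1/(t - 5) + 6/(t - 5)²


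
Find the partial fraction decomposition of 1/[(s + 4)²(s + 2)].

Cover-up at s=-2: γ = 1/(-2 + 4)² = 1/4. Cover-up at s=-4: β = 1/(-4 + 2) = -1/2. Comparing s² coeff: α = -γ = -1/4
Result: (-1/4)/(s + 4) - (1/2)/(s + 4)² + (1/4)/(s + 2)


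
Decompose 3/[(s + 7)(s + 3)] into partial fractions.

3/(s + 7)(s + 3) = P/(s + 7) + Q/(s + 3). P = 3/(-7 + 3) = -3/4, Q = 3/(-3 + 7) = 3/4
Result: (-3/4)/(s + 7) + (3/4)/(s + 3)


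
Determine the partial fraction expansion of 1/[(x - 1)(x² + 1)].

Cover-up at x = 1: α = 1/(1² + 1) = 1/2. Then β = -α = -1/2, γ = -α·(0 + 1) = -1/2
Result: (1/2)/(x - 1) - ((1/2)x + 1/2)/(x² + 1)


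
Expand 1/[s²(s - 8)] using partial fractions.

Cover-up at s=8: R = 1/(8 - 0)² = 1/64. Cover-up at s=0: Q = 1/(0 - 8) = -1/8. Comparing s² coeff: P = -R = -1/64
Result: (-1/64)/s - (1/8)/s² + (1/64)/(s - 8)


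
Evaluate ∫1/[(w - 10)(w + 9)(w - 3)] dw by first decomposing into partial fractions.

Cover-up: A = 1/133, B = 1/228, C = -1/84. Decomposition: (1/133)/(w - 10) + (1/228)/(w + 9) - (1/84)/(w - 3). Integrate each term: (1/133) ln|(w - 10)| + (1/228) ln|(w + 9)| - (1/84) ln|(w - 3)| + C


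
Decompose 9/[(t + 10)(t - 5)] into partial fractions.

9/(t + 10)(t - 5) = P/(t + 10) + Q/(t - 5). P = 9/(-10 - 5) = -3/5, Q = 9/(5 + 10) = 3/5
Result: (-3/5)/(t + 10) + (3/5)/(t - 5)


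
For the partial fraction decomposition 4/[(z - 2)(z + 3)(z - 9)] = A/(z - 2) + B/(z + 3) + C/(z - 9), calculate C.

Cover-up at z = 9: C = 4/[(9 - 2)(9 + 3)] = 4/[(7)(12)] = 4/84 = 1/21


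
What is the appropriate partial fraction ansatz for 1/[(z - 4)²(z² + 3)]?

Repeated linear + quadratic: A/(z - 4) + B/(z - 4)² + (Cz + D)/(z² + 3)


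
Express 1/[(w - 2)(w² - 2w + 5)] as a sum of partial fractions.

Cover-up at w = 2: α = 1/(2² - 2·2 + 5) = 1/5. Then β = -α = -1/5, γ = -α·(-2 + 2) = 0
Result: (1/5)/(w - 2) - ((1/5)w)/(w² - 2w + 5)


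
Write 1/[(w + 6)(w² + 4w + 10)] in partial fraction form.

Cover-up at w = -6: α = 1/((-6)² + 4·(-6) + 10) = 1/22. Then β = -α = -1/22, γ = -α·(4 - 6) = 1/11
Result: (1/22)/(w + 6) - ((1/22)w - 1/11)/(w² + 4w + 10)


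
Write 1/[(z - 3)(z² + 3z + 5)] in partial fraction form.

Cover-up at z = 3: α = 1/(3² + 3·3 + 5) = 1/23. Then β = -α = -1/23, γ = -α·(3 + 3) = -6/23
Result: (1/23)/(z - 3) - ((1/23)z + 6/23)/(z² + 3z + 5)


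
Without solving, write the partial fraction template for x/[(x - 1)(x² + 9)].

Linear + irreducible quadratic: P/(x - 1) + (Qx + R)/(x² + 9)


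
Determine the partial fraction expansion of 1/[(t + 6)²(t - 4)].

Cover-up at t=4: C = 1/(4 + 6)² = 1/100. Cover-up at t=-6: B = 1/(-6 - 4) = -1/10. Comparing t² coeff: A = -C = -1/100
Result: (-1/100)/(t + 6) - (1/10)/(t + 6)² + (1/100)/(t - 4)


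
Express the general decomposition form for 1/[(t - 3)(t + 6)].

Distinct linear factors: α/(t - 3) + β/(t + 6)


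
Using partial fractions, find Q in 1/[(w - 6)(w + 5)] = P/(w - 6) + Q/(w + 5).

Cover-up at w = -5: Q = 1/(-5 - 6) = -1/11


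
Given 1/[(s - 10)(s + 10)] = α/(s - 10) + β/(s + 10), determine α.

Cover-up at s = 10: α = 1/(10 + 10) = 1/20


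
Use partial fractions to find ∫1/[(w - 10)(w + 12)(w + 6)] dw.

Cover-up: P = 1/352, Q = 1/132, R = -1/96. Decomposition: (1/352)/(w - 10) + (1/132)/(w + 12) - (1/96)/(w + 6). Integrate each term: (1/352) ln|(w - 10)| + (1/132) ln|(w + 12)| - (1/96) ln|(w + 6)| + C


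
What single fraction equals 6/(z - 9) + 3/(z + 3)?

Common denominator (z - 9)(z + 3). Numerator: 6(z + 3) + 3(z - 9) = (6z + 18) + (3z - 27) = 9z - 9
Result: (9z - 9)/[(z - 9)(z + 3)]


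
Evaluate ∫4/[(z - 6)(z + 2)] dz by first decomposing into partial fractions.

Decompose: 4/[(z - 6)(z + 2)] = (1/2)/(z - 6) - (1/2)/(z + 2). Integrate each term: (1/2) ln|(z - 6)| - (1/2) ln|(z + 2)| + C


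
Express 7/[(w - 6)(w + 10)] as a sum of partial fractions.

7/(w - 6)(w + 10) = P/(w - 6) + Q/(w + 10). P = 7/(6 + 10) = 7/16, Q = 7/(-10 - 6) = -7/16
Result: (7/16)/(w - 6) - (7/16)/(w + 10)


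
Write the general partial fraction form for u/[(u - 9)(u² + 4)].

Linear + irreducible quadratic: A/(u - 9) + (Bu + C)/(u² + 4)


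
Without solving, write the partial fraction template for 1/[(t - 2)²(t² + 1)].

Repeated linear + quadratic: A/(t - 2) + B/(t - 2)² + (Ct + D)/(t² + 1)


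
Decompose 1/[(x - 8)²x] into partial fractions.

Cover-up at x=0: C = 1/(0 - 8)² = 1/64. Cover-up at x=8: B = 1/(8 - 0) = 1/8. Comparing x² coeff: A = -C = -1/64
Result: (-1/64)/(x - 8) + (1/8)/(x - 8)² + (1/64)/x


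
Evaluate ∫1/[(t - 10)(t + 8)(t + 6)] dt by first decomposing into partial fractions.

Cover-up: P = 1/288, Q = 1/36, R = -1/32. Decomposition: (1/288)/(t - 10) + (1/36)/(t + 8) - (1/32)/(t + 6). Integrate each term: (1/288) ln|(t - 10)| + (1/36) ln|(t + 8)| - (1/32) ln|(t + 6)| + C


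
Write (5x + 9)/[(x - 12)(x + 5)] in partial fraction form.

At x=12: α = (5·12 + 9)/(12 + 5) = 69/17. At x=-5: β = (5·(-5) + 9)/(-5 - 12) = 16/17
Result: (69/17)/(x - 12) + (16/17)/(x + 5)


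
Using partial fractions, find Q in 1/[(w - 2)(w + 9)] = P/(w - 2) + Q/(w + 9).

Cover-up at w = -9: Q = 1/(-9 - 2) = -1/11


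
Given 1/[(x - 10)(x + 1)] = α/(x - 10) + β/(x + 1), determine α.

Cover-up at x = 10: α = 1/(10 + 1) = 1/11


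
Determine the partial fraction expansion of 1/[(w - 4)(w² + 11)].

Cover-up at w = 4: α = 1/(4² + 11) = 1/27. Then β = -α = -1/27, γ = -α·(0 + 4) = -4/27
Result: (1/27)/(w - 4) - ((1/27)w + 4/27)/(w² + 11)


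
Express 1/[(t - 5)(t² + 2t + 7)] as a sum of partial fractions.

Cover-up at t = 5: α = 1/(5² + 2·5 + 7) = 1/42. Then β = -α = -1/42, γ = -α·(2 + 5) = -1/6
Result: (1/42)/(t - 5) - ((1/42)t + 1/6)/(t² + 2t + 7)


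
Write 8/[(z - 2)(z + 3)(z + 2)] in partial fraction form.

Using cover-up method: A = 2/5, B = 8/5, C = -2
Result: (2/5)/(z - 2) + (8/5)/(z + 3) - 2/(z + 2)


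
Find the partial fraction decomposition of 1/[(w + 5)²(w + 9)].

Cover-up at w=-9: R = 1/(-9 + 5)² = 1/16. Cover-up at w=-5: Q = 1/(-5 + 9) = 1/4. Comparing w² coeff: P = -R = -1/16
Result: (-1/16)/(w + 5) + (1/4)/(w + 5)² + (1/16)/(w + 9)


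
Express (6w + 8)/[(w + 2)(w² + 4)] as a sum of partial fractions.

At w=-2: A = (6·(-2) + 8)/((-2)² + 4) = -1/2. B = -A = 1/2, C = 6 - (-2)·A = 5
Result: (-1/2)/(w + 2) + ((1/2)w + 5)/(w² + 4)


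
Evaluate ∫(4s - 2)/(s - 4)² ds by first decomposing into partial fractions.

Decompose: P = 4, Q = 4·4 - 2 = 14, so (4s - 2)/(s - 4)² = 4/(s - 4) + 14/(s - 4)². Integrate: ∫ P/(s - 4) ds = 4 ln|(s - 4)|; ∫ Q/(s - 4)² ds = -14/(s - 4). Sum: 4 ln|(s - 4)| - 14/(s - 4) + C


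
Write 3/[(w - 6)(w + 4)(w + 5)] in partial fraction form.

Using cover-up method: P = 3/110, Q = -3/10, R = 3/11
Result: (3/110)/(w - 6) - (3/10)/(w + 4) + (3/11)/(w + 5)


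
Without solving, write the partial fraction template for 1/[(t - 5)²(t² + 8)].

Repeated linear + quadratic: A/(t - 5) + B/(t - 5)² + (Ct + D)/(t² + 8)


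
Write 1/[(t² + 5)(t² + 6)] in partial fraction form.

Coefficient matching gives P = R = 0, Q = 1/(6-5) = 1, S = -Q = -1
Result: 1/(t² + 5) - 1/(t² + 6)


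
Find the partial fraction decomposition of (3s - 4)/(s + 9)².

(3s - 4) = A(s + 9) + B. At s = -9: B = 3·(-9) - 4 = -31. Coeff of s: A = 3
Result: 3/(s + 9) - 31/(s + 9)²


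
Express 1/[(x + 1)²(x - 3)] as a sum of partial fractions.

Cover-up at x=3: R = 1/(3 + 1)² = 1/16. Cover-up at x=-1: Q = 1/(-1 - 3) = -1/4. Comparing x² coeff: P = -R = -1/16
Result: (-1/16)/(x + 1) - (1/4)/(x + 1)² + (1/16)/(x - 3)


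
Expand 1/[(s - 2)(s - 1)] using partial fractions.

1/(s - 2)(s - 1) = A/(s - 2) + B/(s - 1). A = 1/(2 - 1) = 1, B = 1/(1 - 2) = -1
Result: 1/(s - 2) - 1/(s - 1)


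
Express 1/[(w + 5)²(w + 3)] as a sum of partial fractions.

Cover-up at w=-3: R = 1/(-3 + 5)² = 1/4. Cover-up at w=-5: Q = 1/(-5 + 3) = -1/2. Comparing w² coeff: P = -R = -1/4
Result: (-1/4)/(w + 5) - (1/2)/(w + 5)² + (1/4)/(w + 3)


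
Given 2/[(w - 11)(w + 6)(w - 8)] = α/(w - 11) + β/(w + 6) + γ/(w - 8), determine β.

Cover-up at w = -6: β = 2/[(-6 - 11)(-6 - 8)] = 2/[(-17)(-14)] = 2/238 = 1/119


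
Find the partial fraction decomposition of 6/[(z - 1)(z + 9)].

6/(z - 1)(z + 9) = P/(z - 1) + Q/(z + 9). P = 6/(1 + 9) = 3/5, Q = 6/(-9 - 1) = -3/5
Result: (3/5)/(z - 1) - (3/5)/(z + 9)


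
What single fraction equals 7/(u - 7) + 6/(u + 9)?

Common denominator (u - 7)(u + 9). Numerator: 7(u + 9) + 6(u - 7) = (7u + 63) + (6u - 42) = 13u + 21
Result: (13u + 21)/[(u - 7)(u + 9)]


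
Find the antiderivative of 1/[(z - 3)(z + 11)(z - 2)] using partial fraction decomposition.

Cover-up: α = 1/14, β = 1/182, γ = -1/13. Decomposition: (1/14)/(z - 3) + (1/182)/(z + 11) - (1/13)/(z - 2). Integrate each term: (1/14) ln|(z - 3)| + (1/182) ln|(z + 11)| - (1/13) ln|(z - 2)| + C


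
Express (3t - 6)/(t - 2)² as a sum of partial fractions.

(3t - 6) = P(t - 2) + Q. At t = 2: Q = 3·2 - 6 = 0. Coeff of t: P = 3
Result: 3/(t - 2)


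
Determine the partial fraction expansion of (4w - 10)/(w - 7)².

(4w - 10) = α(w - 7) + β. At w = 7: β = 4·7 - 10 = 18. Coeff of w: α = 4
Result: 4/(w - 7) + 18/(w - 7)²


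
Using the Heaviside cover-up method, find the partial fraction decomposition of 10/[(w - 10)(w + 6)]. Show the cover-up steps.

Cover (w - 10): set w=10, get P = 10/(10 + 6) = 5/8. Cover (w + 6): set w=-6, get Q = 10/(-6 - 10) = -5/8.
Result: (5/8)/(w - 10) - (5/8)/(w + 6)


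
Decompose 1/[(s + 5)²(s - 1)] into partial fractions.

Cover-up at s=1: R = 1/(1 + 5)² = 1/36. Cover-up at s=-5: Q = 1/(-5 - 1) = -1/6. Comparing s² coeff: P = -R = -1/36
Result: (-1/36)/(s + 5) - (1/6)/(s + 5)² + (1/36)/(s - 1)


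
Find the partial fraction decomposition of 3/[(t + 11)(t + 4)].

3/(t + 11)(t + 4) = A/(t + 11) + B/(t + 4). A = 3/(-11 + 4) = -3/7, B = 3/(-4 + 11) = 3/7
Result: (-3/7)/(t + 11) + (3/7)/(t + 4)


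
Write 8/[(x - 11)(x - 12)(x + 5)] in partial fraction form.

Using cover-up method: α = -1/2, β = 8/17, γ = 1/34
Result: (-1/2)/(x - 11) + (8/17)/(x - 12) + (1/34)/(x + 5)


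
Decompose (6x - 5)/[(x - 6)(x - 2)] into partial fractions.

At x=6: P = (6·6 - 5)/(6 - 2) = 31/4. At x=2: Q = (6·2 - 5)/(2 - 6) = -7/4
Result: (31/4)/(x - 6) - (7/4)/(x - 2)


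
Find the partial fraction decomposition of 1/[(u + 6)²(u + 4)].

Cover-up at u=-4: R = 1/(-4 + 6)² = 1/4. Cover-up at u=-6: Q = 1/(-6 + 4) = -1/2. Comparing u² coeff: P = -R = -1/4
Result: (-1/4)/(u + 6) - (1/2)/(u + 6)² + (1/4)/(u + 4)


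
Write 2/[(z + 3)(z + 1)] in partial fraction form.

2/(z + 3)(z + 1) = α/(z + 3) + β/(z + 1). α = 2/(-3 + 1) = -1, β = 2/(-1 + 3) = 1
Result: -1/(z + 3) + 1/(z + 1)


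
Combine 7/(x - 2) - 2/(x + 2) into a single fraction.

Common denominator (x - 2)(x + 2). Numerator: 7(x + 2) - 2(x - 2) = (7x + 14) - (2x - 4) = 5x + 18
Result: (5x + 18)/[(x - 2)(x + 2)]


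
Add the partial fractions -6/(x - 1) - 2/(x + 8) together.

Common denominator (x - 1)(x + 8). Numerator: -6(x + 8) - 2(x - 1) = (-6x - 48) - (2x - 2) = -8x - 46
Result: (-8x - 46)/[(x - 1)(x + 8)]


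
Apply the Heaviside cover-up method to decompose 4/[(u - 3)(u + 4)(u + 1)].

Cover (u - 3), u=3: A = 4/[(3 + 4)(3 + 1)] = 1/7. Cover (u + 4), u=-4: B = 4/[(-4 - 3)(-4 + 1)] = 4/21. Cover (u + 1), u=-1: C = 4/[(-1 - 3)(-1 + 4)] = -1/3.
Result: (1/7)/(u - 3) + (4/21)/(u + 4) - (1/3)/(u + 1)


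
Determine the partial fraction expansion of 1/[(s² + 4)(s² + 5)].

Coefficient matching gives P = R = 0, Q = 1/(5-4) = 1, S = -Q = -1
Result: 1/(s² + 4) - 1/(s² + 5)


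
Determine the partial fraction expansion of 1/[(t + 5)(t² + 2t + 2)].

Cover-up at t = -5: α = 1/((-5)² + 2·(-5) + 2) = 1/17. Then β = -α = -1/17, γ = -α·(2 - 5) = 3/17
Result: (1/17)/(t + 5) - ((1/17)t - 3/17)/(t² + 2t + 2)


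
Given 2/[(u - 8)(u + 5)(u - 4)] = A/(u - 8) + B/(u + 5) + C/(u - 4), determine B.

Cover-up at u = -5: B = 2/[(-5 - 8)(-5 - 4)] = 2/[(-13)(-9)] = 2/117


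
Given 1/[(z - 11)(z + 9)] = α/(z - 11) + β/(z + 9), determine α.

Cover-up at z = 11: α = 1/(11 + 9) = 1/20


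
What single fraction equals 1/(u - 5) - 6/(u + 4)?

Common denominator (u - 5)(u + 4). Numerator: 1(u + 4) - 6(u - 5) = (u + 4) - (6u - 30) = -5u + 34
Result: (-5u + 34)/[(u - 5)(u + 4)]


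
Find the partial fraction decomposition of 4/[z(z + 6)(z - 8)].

Using cover-up method: A = -1/12, B = 1/21, C = 1/28
Result: (-1/12)/z + (1/21)/(z + 6) + (1/28)/(z - 8)


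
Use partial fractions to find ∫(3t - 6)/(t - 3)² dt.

Decompose: A = 3, B = 3·3 - 6 = 3, so (3t - 6)/(t - 3)² = 3/(t - 3) + 3/(t - 3)². Integrate: ∫ A/(t - 3) dt = 3 ln|(t - 3)|; ∫ B/(t - 3)² dt = -3/(t - 3). Sum: 3 ln|(t - 3)| - 3/(t - 3) + C


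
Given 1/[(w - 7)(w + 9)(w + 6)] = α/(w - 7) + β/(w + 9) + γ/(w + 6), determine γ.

Cover-up at w = -6: γ = 1/[(-6 - 7)(-6 + 9)] = 1/[(-13)(3)] = -1/39


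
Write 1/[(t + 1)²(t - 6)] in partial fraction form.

Cover-up at t=6: γ = 1/(6 + 1)² = 1/49. Cover-up at t=-1: β = 1/(-1 - 6) = -1/7. Comparing t² coeff: α = -γ = -1/49
Result: (-1/49)/(t + 1) - (1/7)/(t + 1)² + (1/49)/(t - 6)


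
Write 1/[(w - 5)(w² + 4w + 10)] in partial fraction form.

Cover-up at w = 5: α = 1/(5² + 4·5 + 10) = 1/55. Then β = -α = -1/55, γ = -α·(4 + 5) = -9/55
Result: (1/55)/(w - 5) - ((1/55)w + 9/55)/(w² + 4w + 10)


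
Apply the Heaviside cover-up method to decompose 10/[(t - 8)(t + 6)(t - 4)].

Cover (t - 8), t=8: P = 10/[(8 + 6)(8 - 4)] = 5/28. Cover (t + 6), t=-6: Q = 10/[(-6 - 8)(-6 - 4)] = 1/14. Cover (t - 4), t=4: R = 10/[(4 - 8)(4 + 6)] = -1/4.
Result: (5/28)/(t - 8) + (1/14)/(t + 6) - (1/4)/(t - 4)


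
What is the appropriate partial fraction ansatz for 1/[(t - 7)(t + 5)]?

Distinct linear factors: α/(t - 7) + β/(t + 5)


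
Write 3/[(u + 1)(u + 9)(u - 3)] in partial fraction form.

Using cover-up method: P = -3/32, Q = 1/32, R = 1/16
Result: (-3/32)/(u + 1) + (1/32)/(u + 9) + (1/16)/(u - 3)


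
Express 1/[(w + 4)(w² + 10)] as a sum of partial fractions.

Cover-up at w = -4: P = 1/((-4)² + 10) = 1/26. Then Q = -P = -1/26, R = -P·(0 - 4) = 2/13
Result: (1/26)/(w + 4) - ((1/26)w - 2/13)/(w² + 10)


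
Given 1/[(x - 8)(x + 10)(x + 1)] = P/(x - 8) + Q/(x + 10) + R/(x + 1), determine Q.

Cover-up at x = -10: Q = 1/[(-10 - 8)(-10 + 1)] = 1/[(-18)(-9)] = 1/162


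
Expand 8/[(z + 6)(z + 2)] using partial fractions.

8/(z + 6)(z + 2) = α/(z + 6) + β/(z + 2). α = 8/(-6 + 2) = -2, β = 8/(-2 + 6) = 2
Result: -2/(z + 6) + 2/(z + 2)


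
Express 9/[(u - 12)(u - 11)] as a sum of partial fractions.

9/(u - 12)(u - 11) = A/(u - 12) + B/(u - 11). A = 9/(12 - 11) = 9, B = 9/(11 - 12) = -9
Result: 9/(u - 12) - 9/(u - 11)


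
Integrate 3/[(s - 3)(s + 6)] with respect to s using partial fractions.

Decompose: 3/[(s - 3)(s + 6)] = (1/3)/(s - 3) - (1/3)/(s + 6). Integrate each term: (1/3) ln|(s - 3)| - (1/3) ln|(s + 6)| + C


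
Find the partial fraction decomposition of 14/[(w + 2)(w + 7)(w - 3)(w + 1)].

Using Heaviside cover-up: (14/25)/(w + 2) - (7/150)/(w + 7) + (7/100)/(w - 3) - (7/12)/(w + 1)


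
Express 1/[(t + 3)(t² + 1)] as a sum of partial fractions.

Cover-up at t = -3: α = 1/((-3)² + 1) = 1/10. Then β = -α = -1/10, γ = -α·(0 - 3) = 3/10
Result: (1/10)/(t + 3) - ((1/10)t - 3/10)/(t² + 1)


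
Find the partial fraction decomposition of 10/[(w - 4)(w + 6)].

10/(w - 4)(w + 6) = P/(w - 4) + Q/(w + 6). P = 10/(4 + 6) = 1, Q = 10/(-6 - 4) = -1
Result: 1/(w - 4) - 1/(w + 6)


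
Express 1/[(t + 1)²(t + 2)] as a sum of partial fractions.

Cover-up at t=-2: γ = 1/(-2 + 1)² = 1. Cover-up at t=-1: β = 1/(-1 + 2) = 1. Comparing t² coeff: α = -γ = -1
Result: -1/(t + 1) + 1/(t + 1)² + 1/(t + 2)


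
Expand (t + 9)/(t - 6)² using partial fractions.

(t + 9) = P(t - 6) + Q. At t = 6: Q = 1·6 + 9 = 15. Coeff of t: P = 1
Result: 1/(t - 6) + 15/(t - 6)²


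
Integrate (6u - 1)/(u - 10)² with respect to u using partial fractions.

Decompose: P = 6, Q = 6·10 - 1 = 59, so (6u - 1)/(u - 10)² = 6/(u - 10) + 59/(u - 10)². Integrate: ∫ P/(u - 10) du = 6 ln|(u - 10)|; ∫ Q/(u - 10)² du = -59/(u - 10). Sum: 6 ln|(u - 10)| - 59/(u - 10) + C


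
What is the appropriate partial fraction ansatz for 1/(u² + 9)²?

Repeated quadratic factor: (αu + β)/(u² + 9) + (γu + δ)/(u² + 9)²


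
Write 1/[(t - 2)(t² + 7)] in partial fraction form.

Cover-up at t = 2: P = 1/(2² + 7) = 1/11. Then Q = -P = -1/11, R = -P·(0 + 2) = -2/11
Result: (1/11)/(t - 2) - ((1/11)t + 2/11)/(t² + 7)


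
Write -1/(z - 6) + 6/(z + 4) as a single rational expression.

Common denominator (z - 6)(z + 4). Numerator: -1(z + 4) + 6(z - 6) = (-z - 4) + (6z - 36) = 5z - 40
Result: (5z - 40)/[(z - 6)(z + 4)]


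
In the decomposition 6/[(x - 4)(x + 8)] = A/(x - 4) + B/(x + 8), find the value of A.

Cover-up at x = 4: A = 6/(4 + 8) = 6/12 = 1/2


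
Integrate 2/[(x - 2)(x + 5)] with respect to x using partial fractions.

Decompose: 2/[(x - 2)(x + 5)] = (2/7)/(x - 2) - (2/7)/(x + 5). Integrate each term: (2/7) ln|(x - 2)| - (2/7) ln|(x + 5)| + C


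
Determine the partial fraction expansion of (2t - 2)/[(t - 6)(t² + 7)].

At t=6: P = (2·6 - 2)/(6² + 7) = 10/43. Q = -P = -10/43, R = 2 - 6·P = 26/43
Result: (10/43)/(t - 6) - ((10/43)t - 26/43)/(t² + 7)


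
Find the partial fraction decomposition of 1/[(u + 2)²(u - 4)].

Cover-up at u=4: R = 1/(4 + 2)² = 1/36. Cover-up at u=-2: Q = 1/(-2 - 4) = -1/6. Comparing u² coeff: P = -R = -1/36
Result: (-1/36)/(u + 2) - (1/6)/(u + 2)² + (1/36)/(u - 4)


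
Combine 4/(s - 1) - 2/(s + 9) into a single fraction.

Common denominator (s - 1)(s + 9). Numerator: 4(s + 9) - 2(s - 1) = (4s + 36) - (2s - 2) = 2s + 38
Result: (2s + 38)/[(s - 1)(s + 9)]


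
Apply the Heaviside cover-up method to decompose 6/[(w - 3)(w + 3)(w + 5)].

Cover (w - 3), w=3: α = 6/[(3 + 3)(3 + 5)] = 1/8. Cover (w + 3), w=-3: β = 6/[(-3 - 3)(-3 + 5)] = -1/2. Cover (w + 5), w=-5: γ = 6/[(-5 - 3)(-5 + 3)] = 3/8.
Result: (1/8)/(w - 3) - (1/2)/(w + 3) + (3/8)/(w + 5)


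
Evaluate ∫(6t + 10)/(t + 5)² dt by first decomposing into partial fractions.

Decompose: P = 6, Q = 6·(-5) + 10 = -20, so (6t + 10)/(t + 5)² = 6/(t + 5) - 20/(t + 5)². Integrate: ∫ P/(t + 5) dt = 6 ln|(t + 5)|; ∫ Q/(t + 5)² dt = 20/(t + 5). Sum: 6 ln|(t + 5)| + 20/(t + 5) + C


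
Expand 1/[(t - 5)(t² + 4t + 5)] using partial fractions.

Cover-up at t = 5: A = 1/(5² + 4·5 + 5) = 1/50. Then B = -A = -1/50, C = -A·(4 + 5) = -9/50
Result: (1/50)/(t - 5) - ((1/50)t + 9/50)/(t² + 4t + 5)


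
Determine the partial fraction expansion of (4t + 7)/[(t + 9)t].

At t=-9: P = (4·(-9) + 7)/(-9 - 0) = 29/9. At t=0: Q = (4·0 + 7)/(0 + 9) = 7/9
Result: (29/9)/(t + 9) + (7/9)/t


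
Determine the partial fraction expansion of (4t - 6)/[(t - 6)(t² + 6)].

At t=6: P = (4·6 - 6)/(6² + 6) = 3/7. Q = -P = -3/7, R = 4 - 6·P = 10/7
Result: (3/7)/(t - 6) - ((3/7)t - 10/7)/(t² + 6)


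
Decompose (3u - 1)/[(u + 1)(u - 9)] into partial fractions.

At u=-1: α = (3·(-1) - 1)/(-1 - 9) = 2/5. At u=9: β = (3·9 - 1)/(9 + 1) = 13/5
Result: (2/5)/(u + 1) + (13/5)/(u - 9)


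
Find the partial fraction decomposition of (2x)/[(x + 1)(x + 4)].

At x=-1: α = (2·(-1) + 0)/(-1 + 4) = -2/3. At x=-4: β = (2·(-4) + 0)/(-4 + 1) = 8/3
Result: (-2/3)/(x + 1) + (8/3)/(x + 4)


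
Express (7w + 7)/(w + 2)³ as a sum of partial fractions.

(7w + 7) = P(w + 2)² + Q(w + 2) + R. At w = -2: R = 7·(-2) + 7 = -7. Coefficients: P = 0, Q = 7
Result: 7/(w + 2)² - 7/(w + 2)³


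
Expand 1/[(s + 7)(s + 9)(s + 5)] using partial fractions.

Using cover-up method: P = -1/4, Q = 1/8, R = 1/8
Result: (-1/4)/(s + 7) + (1/8)/(s + 9) + (1/8)/(s + 5)


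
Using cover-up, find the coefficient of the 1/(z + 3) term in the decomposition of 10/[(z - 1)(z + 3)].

Cover (z + 3), set z=-3: 10/((z - 1) at z=-3) = 10/(-4) = -5/2


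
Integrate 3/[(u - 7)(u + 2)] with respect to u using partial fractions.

Decompose: 3/[(u - 7)(u + 2)] = (1/3)/(u - 7) - (1/3)/(u + 2). Integrate each term: (1/3) ln|(u - 7)| - (1/3) ln|(u + 2)| + C


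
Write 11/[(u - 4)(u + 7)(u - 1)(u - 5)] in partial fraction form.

Using Heaviside cover-up: (-1/3)/(u - 4) - (1/96)/(u + 7) + (11/96)/(u - 1) + (11/48)/(u - 5)


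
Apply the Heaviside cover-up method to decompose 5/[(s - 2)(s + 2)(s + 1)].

Cover (s - 2), s=2: A = 5/[(2 + 2)(2 + 1)] = 5/12. Cover (s + 2), s=-2: B = 5/[(-2 - 2)(-2 + 1)] = 5/4. Cover (s + 1), s=-1: C = 5/[(-1 - 2)(-1 + 2)] = -5/3.
Result: (5/12)/(s - 2) + (5/4)/(s + 2) - (5/3)/(s + 1)


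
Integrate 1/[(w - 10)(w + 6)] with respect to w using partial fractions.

Decompose: 1/[(w - 10)(w + 6)] = (1/16)/(w - 10) - (1/16)/(w + 6). Integrate each term: (1/16) ln|(w - 10)| - (1/16) ln|(w + 6)| + C


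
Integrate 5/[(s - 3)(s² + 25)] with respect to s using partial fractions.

Cover-up at s=3: A = 5/(3²+25) = 5/34. Coeff matching: B = -5/34, C = -15/34. Decomposition: (5/34)/(s - 3) - ((5/34)s + 15/34)/(s² + 25). Integrate: linear → ln, quadratic → (1/2)ln + arctan: (5/34) ln|(s - 3)| - (5/68) ln(s² + 25) - (3/34) arctan(s/5) + C


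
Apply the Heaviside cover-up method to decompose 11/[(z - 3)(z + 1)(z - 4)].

Cover (z - 3), z=3: P = 11/[(3 + 1)(3 - 4)] = -11/4. Cover (z + 1), z=-1: Q = 11/[(-1 - 3)(-1 - 4)] = 11/20. Cover (z - 4), z=4: R = 11/[(4 - 3)(4 + 1)] = 11/5.
Result: (-11/4)/(z - 3) + (11/20)/(z + 1) + (11/5)/(z - 4)


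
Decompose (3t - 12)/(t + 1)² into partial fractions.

(3t - 12) = A(t + 1) + B. At t = -1: B = 3·(-1) - 12 = -15. Coeff of t: A = 3
Result: 3/(t + 1) - 15/(t + 1)²


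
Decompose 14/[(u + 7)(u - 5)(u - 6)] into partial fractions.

Using cover-up method: A = 7/78, B = -7/6, C = 14/13
Result: (7/78)/(u + 7) - (7/6)/(u - 5) + (14/13)/(u - 6)


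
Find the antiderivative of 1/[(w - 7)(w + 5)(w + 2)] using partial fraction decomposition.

Cover-up: P = 1/108, Q = 1/36, R = -1/27. Decomposition: (1/108)/(w - 7) + (1/36)/(w + 5) - (1/27)/(w + 2). Integrate each term: (1/108) ln|(w - 7)| + (1/36) ln|(w + 5)| - (1/27) ln|(w + 2)| + C


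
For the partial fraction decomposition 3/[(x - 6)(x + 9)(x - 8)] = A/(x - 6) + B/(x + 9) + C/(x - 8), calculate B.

Cover-up at x = -9: B = 3/[(-9 - 6)(-9 - 8)] = 3/[(-15)(-17)] = 3/255 = 1/85
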